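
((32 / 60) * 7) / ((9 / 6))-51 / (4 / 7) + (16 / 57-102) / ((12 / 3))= -383693 / 3420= -112.19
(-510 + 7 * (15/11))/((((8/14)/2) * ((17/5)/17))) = -192675/22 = -8757.95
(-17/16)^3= -4913/4096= -1.20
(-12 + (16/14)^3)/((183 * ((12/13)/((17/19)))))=-199121/3577833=-0.06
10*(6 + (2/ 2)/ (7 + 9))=485/ 8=60.62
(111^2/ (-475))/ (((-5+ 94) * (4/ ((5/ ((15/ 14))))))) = -28749/ 84550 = -0.34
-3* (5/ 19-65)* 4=14760/ 19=776.84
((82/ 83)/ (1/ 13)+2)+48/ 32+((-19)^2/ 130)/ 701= 61823904/ 3781895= 16.35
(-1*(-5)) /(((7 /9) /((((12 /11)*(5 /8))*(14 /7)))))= 675 /77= 8.77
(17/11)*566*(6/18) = 9622/33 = 291.58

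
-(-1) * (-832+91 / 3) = -801.67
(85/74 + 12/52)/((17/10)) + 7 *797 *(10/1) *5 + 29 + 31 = 2281471405/8177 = 279010.81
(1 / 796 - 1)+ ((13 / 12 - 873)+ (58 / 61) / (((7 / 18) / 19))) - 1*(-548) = -141970039 / 509838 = -278.46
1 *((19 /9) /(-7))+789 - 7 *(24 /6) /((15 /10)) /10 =786.83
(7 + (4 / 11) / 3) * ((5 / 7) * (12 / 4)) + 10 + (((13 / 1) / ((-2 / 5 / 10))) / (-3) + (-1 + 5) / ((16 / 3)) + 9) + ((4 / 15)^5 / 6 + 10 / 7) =101580992071 / 701662500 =144.77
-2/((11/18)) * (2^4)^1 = -576/11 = -52.36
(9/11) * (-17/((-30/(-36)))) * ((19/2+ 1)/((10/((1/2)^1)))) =-9639/1100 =-8.76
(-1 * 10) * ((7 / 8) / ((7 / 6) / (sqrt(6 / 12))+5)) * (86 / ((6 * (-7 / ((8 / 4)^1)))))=3225 / 401 -1505 * sqrt(2) / 802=5.39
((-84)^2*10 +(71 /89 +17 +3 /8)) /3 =23526.06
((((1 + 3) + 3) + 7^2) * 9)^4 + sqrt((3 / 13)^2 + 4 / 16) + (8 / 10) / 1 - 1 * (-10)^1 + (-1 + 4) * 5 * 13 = 64524128462.35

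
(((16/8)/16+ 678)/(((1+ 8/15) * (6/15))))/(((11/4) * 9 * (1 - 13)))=-135625/36432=-3.72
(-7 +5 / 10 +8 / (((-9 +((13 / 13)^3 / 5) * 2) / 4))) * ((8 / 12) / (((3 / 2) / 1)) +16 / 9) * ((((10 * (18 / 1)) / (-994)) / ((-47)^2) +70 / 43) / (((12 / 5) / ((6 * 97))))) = -54601885201000 / 6089901531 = -8965.97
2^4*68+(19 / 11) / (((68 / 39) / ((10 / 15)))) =407159 / 374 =1088.66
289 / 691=0.42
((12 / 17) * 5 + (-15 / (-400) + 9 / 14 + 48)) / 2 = 497037 / 19040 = 26.10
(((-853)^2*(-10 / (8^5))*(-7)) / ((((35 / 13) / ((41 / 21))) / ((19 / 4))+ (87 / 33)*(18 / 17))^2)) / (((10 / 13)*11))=21586965752899676129 / 1116070206946541568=19.34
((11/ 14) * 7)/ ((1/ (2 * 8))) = 88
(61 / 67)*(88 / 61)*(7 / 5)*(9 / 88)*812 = 51156 / 335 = 152.70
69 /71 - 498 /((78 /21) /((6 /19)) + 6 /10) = -1811514 /46079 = -39.31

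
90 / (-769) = -90 / 769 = -0.12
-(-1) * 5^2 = 25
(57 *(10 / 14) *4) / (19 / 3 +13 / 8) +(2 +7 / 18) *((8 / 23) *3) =2117804 / 92253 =22.96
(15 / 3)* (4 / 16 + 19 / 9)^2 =36125 / 1296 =27.87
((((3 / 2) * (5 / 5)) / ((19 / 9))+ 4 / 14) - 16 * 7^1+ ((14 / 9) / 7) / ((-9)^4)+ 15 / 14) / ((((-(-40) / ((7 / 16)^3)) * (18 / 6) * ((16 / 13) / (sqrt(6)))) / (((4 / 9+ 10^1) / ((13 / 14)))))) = -13918148582723 * sqrt(6) / 19852254904320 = -1.72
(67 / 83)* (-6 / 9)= -134 / 249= -0.54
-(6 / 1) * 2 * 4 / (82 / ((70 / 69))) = -560 / 943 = -0.59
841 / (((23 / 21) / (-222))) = -3920742 / 23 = -170467.04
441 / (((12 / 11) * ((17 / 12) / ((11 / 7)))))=7623 / 17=448.41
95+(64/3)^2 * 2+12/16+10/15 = 36239/36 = 1006.64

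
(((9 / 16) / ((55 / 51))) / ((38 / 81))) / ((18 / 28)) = 28917 / 16720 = 1.73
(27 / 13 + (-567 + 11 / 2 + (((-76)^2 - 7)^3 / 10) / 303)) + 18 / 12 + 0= 831993418109 / 13130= 63365835.35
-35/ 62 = -0.56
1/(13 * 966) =1/12558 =0.00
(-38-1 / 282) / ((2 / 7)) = -75019 / 564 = -133.01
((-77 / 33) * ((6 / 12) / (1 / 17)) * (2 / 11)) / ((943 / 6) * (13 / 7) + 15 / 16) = -13328 / 1082257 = -0.01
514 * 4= 2056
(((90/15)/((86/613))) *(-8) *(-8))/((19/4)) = 470784/817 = 576.24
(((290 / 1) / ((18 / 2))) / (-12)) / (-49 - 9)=5 / 108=0.05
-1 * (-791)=791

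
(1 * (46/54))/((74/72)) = 0.83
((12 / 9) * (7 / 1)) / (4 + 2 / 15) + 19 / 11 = 1359 / 341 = 3.99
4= 4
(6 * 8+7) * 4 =220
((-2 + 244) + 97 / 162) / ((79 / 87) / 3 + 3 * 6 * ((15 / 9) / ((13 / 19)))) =14816477 / 2696346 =5.50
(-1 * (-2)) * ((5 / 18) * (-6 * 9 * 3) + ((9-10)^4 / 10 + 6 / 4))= -434 / 5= -86.80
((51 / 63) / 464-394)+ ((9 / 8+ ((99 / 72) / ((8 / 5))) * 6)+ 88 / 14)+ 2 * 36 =-6030197 / 19488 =-309.43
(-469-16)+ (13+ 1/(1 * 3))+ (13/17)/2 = -48071/102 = -471.28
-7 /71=-0.10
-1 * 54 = -54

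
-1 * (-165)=165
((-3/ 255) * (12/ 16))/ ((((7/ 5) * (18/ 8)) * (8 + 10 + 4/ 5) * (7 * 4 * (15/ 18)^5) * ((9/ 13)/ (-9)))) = 4212/ 24469375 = 0.00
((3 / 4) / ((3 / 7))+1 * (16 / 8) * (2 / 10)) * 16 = 172 / 5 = 34.40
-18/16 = -9/8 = -1.12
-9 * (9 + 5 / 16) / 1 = -1341 / 16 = -83.81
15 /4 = 3.75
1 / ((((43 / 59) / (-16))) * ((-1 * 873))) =944 / 37539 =0.03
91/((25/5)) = 91/5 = 18.20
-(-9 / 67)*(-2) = -18 / 67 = -0.27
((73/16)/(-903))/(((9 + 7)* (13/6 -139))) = 73/31631488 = 0.00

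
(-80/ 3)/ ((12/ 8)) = -17.78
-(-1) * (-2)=-2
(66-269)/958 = -0.21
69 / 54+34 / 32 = 337 / 144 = 2.34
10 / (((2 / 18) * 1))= 90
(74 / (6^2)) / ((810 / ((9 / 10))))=37 / 16200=0.00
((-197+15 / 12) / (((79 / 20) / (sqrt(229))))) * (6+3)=-35235 * sqrt(229) / 79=-6749.40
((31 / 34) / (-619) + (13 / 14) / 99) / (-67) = -57658 / 488593413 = -0.00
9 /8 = 1.12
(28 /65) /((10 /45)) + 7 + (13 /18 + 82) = 107243 /1170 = 91.66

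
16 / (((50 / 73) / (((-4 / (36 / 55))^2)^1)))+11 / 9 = 70763 / 81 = 873.62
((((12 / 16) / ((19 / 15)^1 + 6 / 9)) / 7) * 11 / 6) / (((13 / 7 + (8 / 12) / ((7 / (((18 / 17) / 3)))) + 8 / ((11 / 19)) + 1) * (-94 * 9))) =-10285 / 1430953728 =-0.00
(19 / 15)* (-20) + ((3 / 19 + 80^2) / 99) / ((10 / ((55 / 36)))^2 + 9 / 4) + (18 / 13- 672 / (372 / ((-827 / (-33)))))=-1121468305394 / 16544288475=-67.79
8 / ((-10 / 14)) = -56 / 5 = -11.20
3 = 3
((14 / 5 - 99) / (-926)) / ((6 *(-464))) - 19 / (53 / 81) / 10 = -1983784181 / 683165760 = -2.90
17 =17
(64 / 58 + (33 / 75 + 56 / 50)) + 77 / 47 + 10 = 487332 / 34075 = 14.30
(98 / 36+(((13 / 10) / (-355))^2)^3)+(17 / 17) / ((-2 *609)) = 9951790807112696318580043 / 3656862792557296875000000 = 2.72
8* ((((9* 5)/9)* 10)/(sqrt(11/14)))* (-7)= -2800* sqrt(154)/11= -3158.83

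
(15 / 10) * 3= 9 / 2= 4.50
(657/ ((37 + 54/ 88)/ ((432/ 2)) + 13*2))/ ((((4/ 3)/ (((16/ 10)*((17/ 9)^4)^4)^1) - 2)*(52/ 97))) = -14736565469154864589494684048/ 629445302981483653002018863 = -23.41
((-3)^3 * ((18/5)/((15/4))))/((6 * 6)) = -18/25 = -0.72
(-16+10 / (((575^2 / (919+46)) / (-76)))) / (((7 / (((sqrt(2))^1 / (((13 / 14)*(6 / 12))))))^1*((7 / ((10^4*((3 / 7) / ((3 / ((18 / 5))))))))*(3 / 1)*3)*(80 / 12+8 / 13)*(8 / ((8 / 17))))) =-115649280*sqrt(2) / 31286647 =-5.23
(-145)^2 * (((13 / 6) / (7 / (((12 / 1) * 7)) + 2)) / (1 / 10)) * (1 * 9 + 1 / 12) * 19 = 113211215 / 3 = 37737071.67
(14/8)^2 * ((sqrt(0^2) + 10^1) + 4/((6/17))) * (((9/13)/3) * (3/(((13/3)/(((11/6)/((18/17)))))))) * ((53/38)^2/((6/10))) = 58.60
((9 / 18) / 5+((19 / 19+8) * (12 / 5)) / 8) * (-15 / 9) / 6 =-7 / 9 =-0.78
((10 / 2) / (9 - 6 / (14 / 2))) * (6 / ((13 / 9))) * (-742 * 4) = -1869840 / 247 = -7570.20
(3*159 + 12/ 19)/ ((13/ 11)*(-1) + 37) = 99825/ 7486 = 13.33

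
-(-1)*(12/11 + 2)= 34/11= 3.09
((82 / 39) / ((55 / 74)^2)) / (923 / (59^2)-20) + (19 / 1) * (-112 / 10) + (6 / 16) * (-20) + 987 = 12424357956121 / 16209057150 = 766.51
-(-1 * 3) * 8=24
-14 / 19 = -0.74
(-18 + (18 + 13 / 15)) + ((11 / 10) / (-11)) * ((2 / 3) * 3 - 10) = 5 / 3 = 1.67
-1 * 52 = -52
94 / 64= 47 / 32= 1.47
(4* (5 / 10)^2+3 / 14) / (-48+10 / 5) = -17 / 644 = -0.03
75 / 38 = 1.97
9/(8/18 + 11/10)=810/139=5.83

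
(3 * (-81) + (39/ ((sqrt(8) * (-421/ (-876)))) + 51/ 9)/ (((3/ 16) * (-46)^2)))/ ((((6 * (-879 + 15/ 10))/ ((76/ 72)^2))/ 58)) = 2422222999/ 812159946 - 1528474 * sqrt(2)/ 2435322915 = 2.98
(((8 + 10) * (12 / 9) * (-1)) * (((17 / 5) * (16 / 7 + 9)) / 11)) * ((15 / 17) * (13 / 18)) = -4108 / 77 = -53.35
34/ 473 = 0.07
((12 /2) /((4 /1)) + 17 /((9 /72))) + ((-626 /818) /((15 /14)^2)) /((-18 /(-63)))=24877439 /184050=135.17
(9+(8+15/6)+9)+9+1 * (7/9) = 689/18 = 38.28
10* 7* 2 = 140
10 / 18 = 5 / 9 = 0.56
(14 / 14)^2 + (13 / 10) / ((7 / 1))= 83 / 70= 1.19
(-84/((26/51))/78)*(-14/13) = 4998/2197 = 2.27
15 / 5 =3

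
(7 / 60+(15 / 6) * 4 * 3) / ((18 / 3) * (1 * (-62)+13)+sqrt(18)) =-0.10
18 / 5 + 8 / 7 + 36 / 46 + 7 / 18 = 85699 / 14490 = 5.91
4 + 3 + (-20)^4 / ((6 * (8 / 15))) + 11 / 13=50007.85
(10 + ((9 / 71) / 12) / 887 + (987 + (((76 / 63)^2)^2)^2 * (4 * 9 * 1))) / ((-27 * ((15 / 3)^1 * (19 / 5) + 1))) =-8046517220198513357983 / 3750745577737840804080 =-2.15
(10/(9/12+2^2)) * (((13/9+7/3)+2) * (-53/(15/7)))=-154336/513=-300.85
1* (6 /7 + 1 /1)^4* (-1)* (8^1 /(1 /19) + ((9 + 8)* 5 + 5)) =-6911762 /2401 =-2878.70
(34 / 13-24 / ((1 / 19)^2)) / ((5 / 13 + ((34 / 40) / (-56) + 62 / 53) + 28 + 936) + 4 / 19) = -126992528320 / 14159745933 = -8.97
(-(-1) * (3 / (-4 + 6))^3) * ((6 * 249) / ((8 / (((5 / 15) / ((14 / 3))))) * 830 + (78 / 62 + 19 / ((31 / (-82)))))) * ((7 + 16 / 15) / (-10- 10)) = -813483 / 37164400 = -0.02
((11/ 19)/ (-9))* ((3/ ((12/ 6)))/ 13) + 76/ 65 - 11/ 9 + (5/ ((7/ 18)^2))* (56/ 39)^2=19681741/ 288990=68.11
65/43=1.51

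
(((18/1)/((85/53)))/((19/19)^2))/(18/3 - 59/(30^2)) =171720/90797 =1.89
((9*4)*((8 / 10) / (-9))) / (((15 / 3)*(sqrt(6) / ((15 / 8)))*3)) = -sqrt(6) / 15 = -0.16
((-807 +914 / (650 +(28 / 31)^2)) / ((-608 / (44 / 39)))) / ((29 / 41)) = 56808736171 / 26879902452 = 2.11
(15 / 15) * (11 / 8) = 11 / 8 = 1.38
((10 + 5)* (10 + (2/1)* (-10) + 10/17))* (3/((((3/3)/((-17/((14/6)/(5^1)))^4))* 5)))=-358157700000/2401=-149170220.74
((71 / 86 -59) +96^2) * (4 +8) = 109893.91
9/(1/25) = 225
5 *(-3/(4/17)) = -255/4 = -63.75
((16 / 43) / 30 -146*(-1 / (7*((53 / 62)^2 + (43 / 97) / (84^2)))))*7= 12393242846152 / 62008196655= 199.86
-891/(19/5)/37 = -6.34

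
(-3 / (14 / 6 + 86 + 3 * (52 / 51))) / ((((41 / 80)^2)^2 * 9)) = -696320000 / 13170872021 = -0.05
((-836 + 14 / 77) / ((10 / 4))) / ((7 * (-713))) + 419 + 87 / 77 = 115346138 / 274505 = 420.20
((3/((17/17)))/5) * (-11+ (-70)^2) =14667/5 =2933.40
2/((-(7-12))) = 2/5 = 0.40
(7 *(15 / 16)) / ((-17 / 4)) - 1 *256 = -17513 / 68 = -257.54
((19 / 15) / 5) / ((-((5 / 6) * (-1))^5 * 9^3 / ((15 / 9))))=608 / 421875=0.00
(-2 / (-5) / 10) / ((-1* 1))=-1 / 25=-0.04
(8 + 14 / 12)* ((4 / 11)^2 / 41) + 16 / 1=21688 / 1353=16.03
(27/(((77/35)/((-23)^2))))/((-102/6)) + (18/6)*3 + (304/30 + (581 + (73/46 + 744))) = 124361939/129030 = 963.82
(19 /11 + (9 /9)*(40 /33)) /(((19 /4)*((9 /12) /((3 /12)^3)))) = 97 /7524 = 0.01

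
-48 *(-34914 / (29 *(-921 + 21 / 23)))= -6424176 / 102283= -62.81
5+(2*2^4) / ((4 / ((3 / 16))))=13 / 2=6.50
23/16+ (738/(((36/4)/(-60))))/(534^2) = 539989/380208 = 1.42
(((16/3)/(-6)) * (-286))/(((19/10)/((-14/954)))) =-160160/81567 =-1.96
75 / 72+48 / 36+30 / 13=487 / 104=4.68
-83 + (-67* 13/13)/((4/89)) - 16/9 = -56719/36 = -1575.53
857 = 857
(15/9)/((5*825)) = 1/2475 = 0.00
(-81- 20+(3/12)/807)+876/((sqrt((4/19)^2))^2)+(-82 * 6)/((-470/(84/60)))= 37294098583/1896450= 19665.22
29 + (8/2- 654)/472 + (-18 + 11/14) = 17195/1652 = 10.41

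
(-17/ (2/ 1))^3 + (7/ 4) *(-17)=-5151/ 8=-643.88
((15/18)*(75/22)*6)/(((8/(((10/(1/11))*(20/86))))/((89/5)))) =970.20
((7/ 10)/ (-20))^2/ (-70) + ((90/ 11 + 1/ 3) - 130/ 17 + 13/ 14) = 2822172511/ 1570800000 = 1.80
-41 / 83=-0.49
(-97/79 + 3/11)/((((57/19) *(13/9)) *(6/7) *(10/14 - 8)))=20335/576147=0.04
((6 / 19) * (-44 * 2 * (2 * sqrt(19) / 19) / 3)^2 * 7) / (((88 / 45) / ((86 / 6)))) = 1059520 / 361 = 2934.96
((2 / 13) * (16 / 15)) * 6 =64 / 65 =0.98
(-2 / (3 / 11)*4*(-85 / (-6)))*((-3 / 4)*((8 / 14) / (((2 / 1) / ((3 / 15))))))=374 / 21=17.81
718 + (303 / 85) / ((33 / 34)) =39692 / 55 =721.67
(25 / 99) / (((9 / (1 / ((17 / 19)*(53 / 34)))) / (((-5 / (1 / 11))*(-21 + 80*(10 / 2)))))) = -419.35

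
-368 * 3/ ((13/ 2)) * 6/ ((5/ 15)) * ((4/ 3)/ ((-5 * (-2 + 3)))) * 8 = 423936/ 65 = 6522.09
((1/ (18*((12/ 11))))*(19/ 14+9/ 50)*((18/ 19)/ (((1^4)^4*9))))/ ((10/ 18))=2959/ 199500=0.01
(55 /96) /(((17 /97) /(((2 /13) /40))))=1067 /84864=0.01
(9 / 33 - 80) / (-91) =877 / 1001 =0.88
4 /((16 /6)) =3 /2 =1.50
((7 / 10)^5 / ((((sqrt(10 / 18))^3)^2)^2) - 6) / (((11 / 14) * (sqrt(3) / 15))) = -3101497791 * sqrt(3) / 1718750000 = -3.13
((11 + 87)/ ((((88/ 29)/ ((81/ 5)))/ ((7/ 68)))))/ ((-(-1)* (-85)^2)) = 0.01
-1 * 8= -8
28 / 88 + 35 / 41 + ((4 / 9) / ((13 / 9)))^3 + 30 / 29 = 128469573 / 57469126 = 2.24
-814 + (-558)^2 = 310550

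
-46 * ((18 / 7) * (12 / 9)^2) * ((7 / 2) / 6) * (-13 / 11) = 4784 / 33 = 144.97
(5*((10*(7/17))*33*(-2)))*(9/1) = -207900/17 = -12229.41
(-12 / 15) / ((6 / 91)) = -182 / 15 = -12.13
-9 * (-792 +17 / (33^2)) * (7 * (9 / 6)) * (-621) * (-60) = 2788632473.80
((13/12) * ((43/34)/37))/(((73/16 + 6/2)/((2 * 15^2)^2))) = 75465000/76109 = 991.54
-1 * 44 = -44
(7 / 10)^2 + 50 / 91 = 9459 / 9100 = 1.04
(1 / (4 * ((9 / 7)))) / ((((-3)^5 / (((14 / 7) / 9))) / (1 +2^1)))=-7 / 13122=-0.00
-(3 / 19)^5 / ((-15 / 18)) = 1458 / 12380495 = 0.00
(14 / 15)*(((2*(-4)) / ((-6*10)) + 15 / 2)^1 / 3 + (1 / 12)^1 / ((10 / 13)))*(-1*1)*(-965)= 258041 / 108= 2389.27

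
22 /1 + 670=692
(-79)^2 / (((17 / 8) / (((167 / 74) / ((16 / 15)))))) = 15633705 / 2516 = 6213.71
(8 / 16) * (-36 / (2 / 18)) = -162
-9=-9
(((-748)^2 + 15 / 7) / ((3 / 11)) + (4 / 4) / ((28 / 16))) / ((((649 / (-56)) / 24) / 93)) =-395106278.46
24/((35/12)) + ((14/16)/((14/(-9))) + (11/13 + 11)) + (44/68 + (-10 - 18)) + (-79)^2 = 771415793/123760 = 6233.16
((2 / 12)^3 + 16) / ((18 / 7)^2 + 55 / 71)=2.17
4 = 4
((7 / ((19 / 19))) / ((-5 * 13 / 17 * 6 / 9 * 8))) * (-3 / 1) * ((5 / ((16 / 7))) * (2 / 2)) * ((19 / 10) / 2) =142443 / 66560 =2.14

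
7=7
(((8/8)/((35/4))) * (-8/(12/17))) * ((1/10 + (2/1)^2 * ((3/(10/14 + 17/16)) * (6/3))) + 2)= -100572/4975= -20.22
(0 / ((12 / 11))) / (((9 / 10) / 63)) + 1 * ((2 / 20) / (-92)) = -1 / 920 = -0.00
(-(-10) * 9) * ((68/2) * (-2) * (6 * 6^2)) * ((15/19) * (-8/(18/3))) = 26438400/19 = 1391494.74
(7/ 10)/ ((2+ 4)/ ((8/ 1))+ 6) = 14/ 135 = 0.10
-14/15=-0.93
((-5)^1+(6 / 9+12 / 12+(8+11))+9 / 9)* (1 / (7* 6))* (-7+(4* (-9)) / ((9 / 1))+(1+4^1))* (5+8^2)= -1150 / 7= -164.29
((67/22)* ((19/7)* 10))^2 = 40513225/5929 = 6833.06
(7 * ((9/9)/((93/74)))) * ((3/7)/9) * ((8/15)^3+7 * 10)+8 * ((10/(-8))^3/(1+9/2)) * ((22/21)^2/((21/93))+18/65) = 4.01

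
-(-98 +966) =-868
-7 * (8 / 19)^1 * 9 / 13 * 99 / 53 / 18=-2772 / 13091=-0.21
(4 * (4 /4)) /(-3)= -1.33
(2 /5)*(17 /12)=17 /30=0.57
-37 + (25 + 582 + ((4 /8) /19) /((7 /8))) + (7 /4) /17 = 5156283 /9044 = 570.13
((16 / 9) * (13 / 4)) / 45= 52 / 405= 0.13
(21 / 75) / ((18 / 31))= 217 / 450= 0.48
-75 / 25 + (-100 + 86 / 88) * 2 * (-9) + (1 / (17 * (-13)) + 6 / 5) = 43286497 / 24310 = 1780.60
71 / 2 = 35.50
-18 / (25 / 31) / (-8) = 279 / 100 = 2.79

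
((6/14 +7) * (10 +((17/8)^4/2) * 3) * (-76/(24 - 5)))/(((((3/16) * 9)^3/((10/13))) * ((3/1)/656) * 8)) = -2181088480/413343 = -5276.70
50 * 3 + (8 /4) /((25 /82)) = 3914 /25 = 156.56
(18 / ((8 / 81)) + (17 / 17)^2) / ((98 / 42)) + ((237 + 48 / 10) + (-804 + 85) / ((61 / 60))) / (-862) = 291056859 / 3680740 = 79.08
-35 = -35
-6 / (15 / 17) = -34 / 5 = -6.80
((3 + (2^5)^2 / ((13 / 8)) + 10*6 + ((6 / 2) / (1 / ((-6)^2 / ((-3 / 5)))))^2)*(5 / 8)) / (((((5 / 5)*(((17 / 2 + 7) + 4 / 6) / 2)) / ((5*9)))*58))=290392425 / 146276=1985.24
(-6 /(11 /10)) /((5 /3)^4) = -0.71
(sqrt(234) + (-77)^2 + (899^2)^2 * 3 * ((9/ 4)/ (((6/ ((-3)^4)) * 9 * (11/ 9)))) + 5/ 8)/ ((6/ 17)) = 17 * sqrt(26)/ 2 + 1011871188281039/ 66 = 15331381640665.14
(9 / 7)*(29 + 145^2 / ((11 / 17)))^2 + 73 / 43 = 49528557872263 / 36421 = 1359890114.83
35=35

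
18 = 18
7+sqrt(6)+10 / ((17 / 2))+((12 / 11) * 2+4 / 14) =sqrt(6)+13933 / 1309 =13.09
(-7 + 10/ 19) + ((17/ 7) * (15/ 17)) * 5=564/ 133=4.24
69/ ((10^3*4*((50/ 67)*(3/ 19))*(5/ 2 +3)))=29279/ 1100000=0.03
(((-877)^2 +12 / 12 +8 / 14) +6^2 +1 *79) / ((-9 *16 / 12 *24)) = -5384719 / 2016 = -2670.99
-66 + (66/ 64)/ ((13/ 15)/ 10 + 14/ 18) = -403359/ 6224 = -64.81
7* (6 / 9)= 14 / 3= 4.67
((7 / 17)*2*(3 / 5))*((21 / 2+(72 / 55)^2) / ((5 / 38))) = 58966614 / 1285625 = 45.87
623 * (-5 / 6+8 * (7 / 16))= 4984 / 3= 1661.33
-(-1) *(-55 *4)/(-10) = 22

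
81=81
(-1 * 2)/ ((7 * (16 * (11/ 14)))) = -1/ 44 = -0.02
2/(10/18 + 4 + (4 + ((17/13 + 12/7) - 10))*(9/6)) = 3276/145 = 22.59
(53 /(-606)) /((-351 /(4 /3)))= 0.00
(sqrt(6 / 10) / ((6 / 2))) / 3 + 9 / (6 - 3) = sqrt(15) / 45 + 3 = 3.09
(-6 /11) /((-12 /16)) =8 /11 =0.73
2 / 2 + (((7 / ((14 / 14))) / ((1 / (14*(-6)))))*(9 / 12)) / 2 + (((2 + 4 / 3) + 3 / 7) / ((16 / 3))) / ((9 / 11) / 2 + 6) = -1732303 / 7896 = -219.39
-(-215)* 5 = 1075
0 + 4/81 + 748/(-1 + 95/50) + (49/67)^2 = 302411917/363609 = 831.70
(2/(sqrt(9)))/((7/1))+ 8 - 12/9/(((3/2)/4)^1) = 286/63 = 4.54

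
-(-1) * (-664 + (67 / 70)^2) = -3249111 / 4900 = -663.08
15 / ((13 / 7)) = 8.08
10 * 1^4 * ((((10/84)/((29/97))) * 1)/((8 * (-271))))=-2425/1320312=-0.00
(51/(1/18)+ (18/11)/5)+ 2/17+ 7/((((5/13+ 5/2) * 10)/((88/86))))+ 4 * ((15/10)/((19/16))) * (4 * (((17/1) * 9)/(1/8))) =1469908383362/57292125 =25656.38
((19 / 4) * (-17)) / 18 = -4.49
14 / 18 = 7 / 9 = 0.78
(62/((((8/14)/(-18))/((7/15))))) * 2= -9114/5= -1822.80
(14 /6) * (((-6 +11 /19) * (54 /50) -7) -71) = -195.66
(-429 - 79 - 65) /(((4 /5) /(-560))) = 401100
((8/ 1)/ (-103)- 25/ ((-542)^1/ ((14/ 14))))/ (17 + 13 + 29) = -1761/ 3293734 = -0.00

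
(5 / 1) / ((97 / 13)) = 65 / 97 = 0.67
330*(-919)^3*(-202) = 51738262922940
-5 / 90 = -1 / 18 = -0.06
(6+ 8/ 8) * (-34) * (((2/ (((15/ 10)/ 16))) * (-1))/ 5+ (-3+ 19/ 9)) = 55216/ 45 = 1227.02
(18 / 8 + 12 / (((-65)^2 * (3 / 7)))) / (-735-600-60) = -38137 / 23575500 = -0.00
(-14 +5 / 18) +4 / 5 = -1163 / 90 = -12.92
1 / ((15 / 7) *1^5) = 7 / 15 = 0.47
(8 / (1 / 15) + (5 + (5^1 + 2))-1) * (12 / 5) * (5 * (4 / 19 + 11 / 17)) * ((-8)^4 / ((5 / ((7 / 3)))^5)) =9992201977856 / 81759375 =122214.75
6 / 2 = 3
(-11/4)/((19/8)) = -22/19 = -1.16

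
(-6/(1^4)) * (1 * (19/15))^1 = -38/5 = -7.60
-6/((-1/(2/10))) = 6/5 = 1.20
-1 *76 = -76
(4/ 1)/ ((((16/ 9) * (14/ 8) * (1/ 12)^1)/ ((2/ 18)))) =12/ 7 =1.71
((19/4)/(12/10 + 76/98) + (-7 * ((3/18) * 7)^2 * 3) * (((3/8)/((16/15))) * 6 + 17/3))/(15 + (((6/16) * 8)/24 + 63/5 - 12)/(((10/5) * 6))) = -306468295/20993016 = -14.60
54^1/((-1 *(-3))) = 18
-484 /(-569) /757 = 484 /430733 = 0.00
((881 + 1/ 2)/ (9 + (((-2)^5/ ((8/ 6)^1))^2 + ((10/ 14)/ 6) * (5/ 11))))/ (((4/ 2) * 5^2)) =407253/ 13514750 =0.03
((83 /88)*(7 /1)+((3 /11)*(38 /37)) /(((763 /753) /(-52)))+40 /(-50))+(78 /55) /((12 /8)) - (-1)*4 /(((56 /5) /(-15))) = -161278021 /12421640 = -12.98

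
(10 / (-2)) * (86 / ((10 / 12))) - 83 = -599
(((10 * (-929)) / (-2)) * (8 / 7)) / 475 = 7432 / 665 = 11.18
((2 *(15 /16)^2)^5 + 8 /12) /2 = 1798670648611 /206158430208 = 8.72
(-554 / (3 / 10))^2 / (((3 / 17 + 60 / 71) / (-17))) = -629760940400 / 11097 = -56750557.84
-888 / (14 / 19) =-8436 / 7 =-1205.14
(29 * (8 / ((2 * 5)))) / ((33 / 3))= 116 / 55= 2.11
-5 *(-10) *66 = 3300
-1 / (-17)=1 / 17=0.06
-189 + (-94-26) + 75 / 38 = -11667 / 38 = -307.03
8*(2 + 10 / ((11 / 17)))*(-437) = -671232 / 11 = -61021.09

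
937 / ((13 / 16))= 14992 / 13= 1153.23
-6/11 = -0.55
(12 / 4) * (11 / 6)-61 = -111 / 2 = -55.50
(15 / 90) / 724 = 1 / 4344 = 0.00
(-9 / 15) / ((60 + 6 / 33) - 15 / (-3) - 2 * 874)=33 / 92555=0.00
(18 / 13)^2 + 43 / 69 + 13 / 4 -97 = -4254383 / 46644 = -91.21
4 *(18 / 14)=5.14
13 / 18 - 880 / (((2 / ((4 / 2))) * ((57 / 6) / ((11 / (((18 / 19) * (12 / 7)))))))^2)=-651137 / 1458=-446.60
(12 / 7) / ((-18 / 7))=-2 / 3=-0.67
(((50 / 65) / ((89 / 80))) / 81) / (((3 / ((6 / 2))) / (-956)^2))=7801.67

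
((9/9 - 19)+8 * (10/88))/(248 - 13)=-4/55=-0.07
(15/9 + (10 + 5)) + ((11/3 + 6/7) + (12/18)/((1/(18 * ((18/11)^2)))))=135493/2541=53.32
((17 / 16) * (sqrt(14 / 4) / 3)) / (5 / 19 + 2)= 323 * sqrt(14) / 4128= 0.29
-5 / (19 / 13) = -65 / 19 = -3.42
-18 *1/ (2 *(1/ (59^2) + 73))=-31329/ 254114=-0.12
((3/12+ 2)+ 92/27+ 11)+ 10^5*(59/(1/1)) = 637201799/108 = 5900016.66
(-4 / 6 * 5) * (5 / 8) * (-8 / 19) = 50 / 57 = 0.88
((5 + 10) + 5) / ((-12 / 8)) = -40 / 3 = -13.33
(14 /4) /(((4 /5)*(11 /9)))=315 /88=3.58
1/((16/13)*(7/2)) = 13/56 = 0.23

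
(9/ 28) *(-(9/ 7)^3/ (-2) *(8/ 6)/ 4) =0.11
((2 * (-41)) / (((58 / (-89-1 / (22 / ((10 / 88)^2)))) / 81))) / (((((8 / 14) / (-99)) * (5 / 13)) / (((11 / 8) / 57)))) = -3436785499329 / 31032320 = -110748.58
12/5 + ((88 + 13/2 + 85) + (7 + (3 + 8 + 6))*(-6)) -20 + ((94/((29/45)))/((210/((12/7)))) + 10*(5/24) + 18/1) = 3339979/85260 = 39.17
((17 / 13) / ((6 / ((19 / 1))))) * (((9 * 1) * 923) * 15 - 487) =20045057 / 39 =513975.82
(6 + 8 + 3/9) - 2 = 12.33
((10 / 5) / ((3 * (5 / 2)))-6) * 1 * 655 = -11266 / 3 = -3755.33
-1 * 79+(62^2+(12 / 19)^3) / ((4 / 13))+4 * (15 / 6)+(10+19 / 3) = 256001587 / 20577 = 12441.15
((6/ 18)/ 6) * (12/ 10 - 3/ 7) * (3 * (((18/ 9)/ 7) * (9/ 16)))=81/ 3920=0.02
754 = 754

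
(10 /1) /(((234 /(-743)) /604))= -2243860 /117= -19178.29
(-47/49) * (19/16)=-893/784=-1.14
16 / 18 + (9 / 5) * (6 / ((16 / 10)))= 275 / 36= 7.64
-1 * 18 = -18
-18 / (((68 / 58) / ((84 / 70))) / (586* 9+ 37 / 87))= -1651950 / 17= -97173.53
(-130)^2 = 16900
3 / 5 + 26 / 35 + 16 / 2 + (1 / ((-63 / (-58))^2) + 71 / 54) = 456643 / 39690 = 11.51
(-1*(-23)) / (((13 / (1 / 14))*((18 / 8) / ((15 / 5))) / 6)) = 92 / 91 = 1.01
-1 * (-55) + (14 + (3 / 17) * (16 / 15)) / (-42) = 32524 / 595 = 54.66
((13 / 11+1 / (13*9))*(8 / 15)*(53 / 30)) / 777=324784 / 224999775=0.00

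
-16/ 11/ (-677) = 16/ 7447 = 0.00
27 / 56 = 0.48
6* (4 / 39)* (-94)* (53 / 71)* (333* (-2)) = 26544096 / 923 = 28758.50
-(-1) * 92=92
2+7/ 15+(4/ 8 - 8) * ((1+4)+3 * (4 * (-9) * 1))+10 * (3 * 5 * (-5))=749/ 30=24.97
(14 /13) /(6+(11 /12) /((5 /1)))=120 /689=0.17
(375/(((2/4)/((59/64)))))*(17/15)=25075/32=783.59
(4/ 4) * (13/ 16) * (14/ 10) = 91/ 80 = 1.14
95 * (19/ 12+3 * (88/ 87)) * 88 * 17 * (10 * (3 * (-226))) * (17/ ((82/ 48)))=-52647734356800/ 1189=-44279002823.21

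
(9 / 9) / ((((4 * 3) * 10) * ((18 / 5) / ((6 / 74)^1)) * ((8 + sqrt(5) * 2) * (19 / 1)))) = 1 / 556776 - sqrt(5) / 2227104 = 0.00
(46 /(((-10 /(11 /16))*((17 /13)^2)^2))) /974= -7225933 /6507956320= -0.00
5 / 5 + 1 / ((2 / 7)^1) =9 / 2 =4.50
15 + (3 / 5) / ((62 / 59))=4827 / 310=15.57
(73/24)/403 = 73/9672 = 0.01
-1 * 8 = -8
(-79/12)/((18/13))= -1027/216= -4.75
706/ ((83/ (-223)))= -157438/ 83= -1896.84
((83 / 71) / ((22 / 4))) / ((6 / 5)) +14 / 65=59777 / 152295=0.39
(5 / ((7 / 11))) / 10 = 11 / 14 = 0.79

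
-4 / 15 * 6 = -1.60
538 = 538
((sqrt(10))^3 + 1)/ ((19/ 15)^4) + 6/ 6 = 180946/ 130321 + 506250*sqrt(10)/ 130321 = 13.67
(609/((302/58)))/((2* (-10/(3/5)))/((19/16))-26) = -1006677/465382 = -2.16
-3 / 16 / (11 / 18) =-27 / 88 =-0.31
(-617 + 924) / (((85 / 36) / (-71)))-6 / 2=-784947 / 85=-9234.67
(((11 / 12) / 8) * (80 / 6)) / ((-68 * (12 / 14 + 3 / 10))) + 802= 79511563 / 99144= 801.98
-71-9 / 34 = -2423 / 34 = -71.26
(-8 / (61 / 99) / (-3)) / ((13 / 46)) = 12144 / 793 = 15.31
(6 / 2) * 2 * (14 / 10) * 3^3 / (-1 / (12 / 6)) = -2268 / 5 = -453.60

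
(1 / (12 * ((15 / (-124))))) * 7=-217 / 45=-4.82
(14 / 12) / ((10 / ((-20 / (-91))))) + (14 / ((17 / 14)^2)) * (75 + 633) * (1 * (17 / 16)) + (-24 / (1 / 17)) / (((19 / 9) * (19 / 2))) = 1704637403 / 239343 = 7122.15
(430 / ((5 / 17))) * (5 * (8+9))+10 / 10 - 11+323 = 124583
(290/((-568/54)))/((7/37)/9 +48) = -1303695/2270722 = -0.57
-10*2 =-20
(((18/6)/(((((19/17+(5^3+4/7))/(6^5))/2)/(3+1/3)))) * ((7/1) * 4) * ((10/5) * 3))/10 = 77728896/3769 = 20623.21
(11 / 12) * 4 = 11 / 3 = 3.67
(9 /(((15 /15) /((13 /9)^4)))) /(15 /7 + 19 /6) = 399854 /54189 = 7.38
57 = 57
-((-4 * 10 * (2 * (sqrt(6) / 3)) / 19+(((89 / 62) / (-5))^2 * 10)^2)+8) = -801559041 / 92352100+80 * sqrt(6) / 57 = -5.24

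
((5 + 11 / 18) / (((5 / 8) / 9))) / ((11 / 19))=7676 / 55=139.56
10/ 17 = 0.59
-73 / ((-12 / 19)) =115.58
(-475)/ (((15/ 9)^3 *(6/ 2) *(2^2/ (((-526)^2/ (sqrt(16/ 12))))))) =-11827899 *sqrt(3)/ 10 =-2048652.20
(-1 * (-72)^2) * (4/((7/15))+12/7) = -373248/7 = -53321.14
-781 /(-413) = 781 /413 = 1.89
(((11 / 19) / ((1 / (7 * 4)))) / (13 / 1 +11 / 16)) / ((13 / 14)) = 68992 / 54093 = 1.28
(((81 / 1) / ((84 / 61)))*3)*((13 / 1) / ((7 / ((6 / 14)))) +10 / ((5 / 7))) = 3582225 / 1372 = 2610.95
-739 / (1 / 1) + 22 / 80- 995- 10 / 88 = -762889 / 440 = -1733.84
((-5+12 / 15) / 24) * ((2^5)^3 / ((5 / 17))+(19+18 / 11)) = -42901257 / 2200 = -19500.57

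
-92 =-92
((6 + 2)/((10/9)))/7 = 36/35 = 1.03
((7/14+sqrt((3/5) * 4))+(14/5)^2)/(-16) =-417/800 - sqrt(15)/40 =-0.62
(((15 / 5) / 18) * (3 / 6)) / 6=1 / 72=0.01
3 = 3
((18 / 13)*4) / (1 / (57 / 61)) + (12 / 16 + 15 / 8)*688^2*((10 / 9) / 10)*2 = 656895448 / 2379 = 276122.51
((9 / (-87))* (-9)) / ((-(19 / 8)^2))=-1728 / 10469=-0.17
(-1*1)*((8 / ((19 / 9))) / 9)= -8 / 19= -0.42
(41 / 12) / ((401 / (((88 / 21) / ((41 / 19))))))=418 / 25263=0.02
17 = 17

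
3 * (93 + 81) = 522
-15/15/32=-1/32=-0.03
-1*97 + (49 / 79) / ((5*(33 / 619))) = -1234064 / 13035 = -94.67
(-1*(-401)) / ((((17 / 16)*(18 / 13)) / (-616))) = -25689664 / 153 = -167906.30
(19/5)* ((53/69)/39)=1007/13455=0.07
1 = 1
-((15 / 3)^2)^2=-625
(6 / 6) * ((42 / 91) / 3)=2 / 13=0.15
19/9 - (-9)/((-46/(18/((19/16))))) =-0.85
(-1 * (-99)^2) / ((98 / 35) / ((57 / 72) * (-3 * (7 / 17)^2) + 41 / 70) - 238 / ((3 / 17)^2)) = 435487833 / 338897006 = 1.29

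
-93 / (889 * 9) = -31 / 2667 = -0.01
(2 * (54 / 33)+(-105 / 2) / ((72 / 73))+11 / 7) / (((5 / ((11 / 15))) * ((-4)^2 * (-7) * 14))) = 178831 / 39513600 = 0.00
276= 276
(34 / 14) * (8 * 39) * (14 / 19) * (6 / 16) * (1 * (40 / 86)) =79560 / 817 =97.38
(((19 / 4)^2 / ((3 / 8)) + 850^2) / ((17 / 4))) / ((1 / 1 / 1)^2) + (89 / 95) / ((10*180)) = 494231155513 / 2907000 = 170014.16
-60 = -60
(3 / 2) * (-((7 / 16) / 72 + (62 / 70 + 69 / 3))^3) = -893938565263576013 / 43698880512000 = -20456.78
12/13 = 0.92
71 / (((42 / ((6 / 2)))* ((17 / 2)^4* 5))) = 568 / 2923235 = 0.00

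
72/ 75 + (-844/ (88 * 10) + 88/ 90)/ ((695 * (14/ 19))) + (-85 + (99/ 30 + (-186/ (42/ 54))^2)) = 57108.57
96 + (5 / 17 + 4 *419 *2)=58621 / 17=3448.29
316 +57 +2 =375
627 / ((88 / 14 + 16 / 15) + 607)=65835 / 64507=1.02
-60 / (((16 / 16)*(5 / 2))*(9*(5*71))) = -8 / 1065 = -0.01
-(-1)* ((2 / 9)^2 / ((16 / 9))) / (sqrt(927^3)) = sqrt(103) / 10311948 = 0.00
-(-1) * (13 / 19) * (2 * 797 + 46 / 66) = 684125 / 627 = 1091.11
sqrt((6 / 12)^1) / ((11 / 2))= sqrt(2) / 11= 0.13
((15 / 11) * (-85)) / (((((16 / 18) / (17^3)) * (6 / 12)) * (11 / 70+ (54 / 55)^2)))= -108525099375 / 94958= -1142874.74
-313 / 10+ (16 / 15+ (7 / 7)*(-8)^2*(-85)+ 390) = -5080.23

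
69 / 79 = 0.87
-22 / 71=-0.31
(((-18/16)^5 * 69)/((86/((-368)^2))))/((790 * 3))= -82.62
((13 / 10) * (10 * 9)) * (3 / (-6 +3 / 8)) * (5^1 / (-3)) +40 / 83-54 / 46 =197215 / 1909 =103.31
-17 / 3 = -5.67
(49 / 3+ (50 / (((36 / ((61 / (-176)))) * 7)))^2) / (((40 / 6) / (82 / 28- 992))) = -111255801776351 / 45898997760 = -2423.93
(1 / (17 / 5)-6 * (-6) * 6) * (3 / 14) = 11031 / 238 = 46.35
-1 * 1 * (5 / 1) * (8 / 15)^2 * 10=-128 / 9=-14.22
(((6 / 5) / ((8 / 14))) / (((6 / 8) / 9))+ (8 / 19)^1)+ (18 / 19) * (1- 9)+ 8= 2474 / 95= 26.04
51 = 51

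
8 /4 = 2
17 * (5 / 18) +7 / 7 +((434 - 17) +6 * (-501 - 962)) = -150395 / 18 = -8355.28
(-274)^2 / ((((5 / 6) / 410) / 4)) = 147749568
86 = 86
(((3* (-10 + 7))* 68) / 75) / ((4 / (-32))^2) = -13056 / 25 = -522.24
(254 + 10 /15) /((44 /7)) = 40.52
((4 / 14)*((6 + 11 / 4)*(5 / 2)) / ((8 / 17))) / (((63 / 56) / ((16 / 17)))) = 11.11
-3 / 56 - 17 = -955 / 56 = -17.05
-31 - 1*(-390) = 359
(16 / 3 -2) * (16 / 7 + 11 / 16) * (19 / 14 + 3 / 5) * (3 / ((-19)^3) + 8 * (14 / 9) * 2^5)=124609346401 / 16132368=7724.18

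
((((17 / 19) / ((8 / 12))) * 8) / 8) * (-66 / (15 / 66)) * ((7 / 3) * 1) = -86394 / 95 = -909.41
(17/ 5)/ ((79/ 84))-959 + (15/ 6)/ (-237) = -2264287/ 2370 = -955.40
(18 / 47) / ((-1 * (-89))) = 18 / 4183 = 0.00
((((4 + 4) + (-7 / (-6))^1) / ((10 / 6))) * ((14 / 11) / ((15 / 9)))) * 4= 84 / 5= 16.80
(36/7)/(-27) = -4/21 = -0.19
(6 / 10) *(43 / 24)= 43 / 40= 1.08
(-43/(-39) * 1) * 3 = 3.31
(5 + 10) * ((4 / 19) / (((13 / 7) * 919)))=420 / 226993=0.00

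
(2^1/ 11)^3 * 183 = 1464/ 1331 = 1.10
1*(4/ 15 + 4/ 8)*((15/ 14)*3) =69/ 28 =2.46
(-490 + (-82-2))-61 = -635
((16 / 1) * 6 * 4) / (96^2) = 1 / 24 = 0.04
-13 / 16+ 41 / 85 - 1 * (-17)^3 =6681231 / 1360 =4912.67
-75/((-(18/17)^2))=7225/108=66.90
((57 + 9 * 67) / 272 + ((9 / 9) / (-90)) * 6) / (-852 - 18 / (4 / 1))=-2407 / 873630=-0.00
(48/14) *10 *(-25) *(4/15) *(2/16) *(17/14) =-1700/49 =-34.69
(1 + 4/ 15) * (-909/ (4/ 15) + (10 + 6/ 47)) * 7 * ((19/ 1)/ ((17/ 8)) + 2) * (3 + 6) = -23709183687/ 7990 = -2967357.16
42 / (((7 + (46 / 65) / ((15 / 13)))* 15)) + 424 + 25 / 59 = 14310801 / 33689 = 424.79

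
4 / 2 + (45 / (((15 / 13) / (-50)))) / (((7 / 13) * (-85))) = 5308 / 119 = 44.61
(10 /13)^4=10000 /28561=0.35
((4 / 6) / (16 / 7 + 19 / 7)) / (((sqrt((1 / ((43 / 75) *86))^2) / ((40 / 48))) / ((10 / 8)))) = 1849 / 270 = 6.85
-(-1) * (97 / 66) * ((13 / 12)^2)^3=468200473 / 197074944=2.38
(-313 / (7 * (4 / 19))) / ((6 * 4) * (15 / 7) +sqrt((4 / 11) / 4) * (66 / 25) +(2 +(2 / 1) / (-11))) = -41907765625 / 10503902116 +377783175 * sqrt(11) / 21007804232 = -3.93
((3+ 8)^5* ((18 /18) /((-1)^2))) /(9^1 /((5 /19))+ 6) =805255 /201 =4006.24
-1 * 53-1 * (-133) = 80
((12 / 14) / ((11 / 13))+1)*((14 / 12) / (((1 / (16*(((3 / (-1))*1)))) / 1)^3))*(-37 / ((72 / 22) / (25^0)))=2936320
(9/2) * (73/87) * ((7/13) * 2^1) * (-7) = -28.46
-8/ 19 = -0.42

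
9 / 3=3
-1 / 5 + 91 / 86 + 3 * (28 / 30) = 1573 / 430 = 3.66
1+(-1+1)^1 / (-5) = 1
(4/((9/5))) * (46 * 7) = 6440/9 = 715.56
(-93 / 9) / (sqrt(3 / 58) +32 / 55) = -3164480 / 150951 +93775 * sqrt(174) / 150951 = -12.77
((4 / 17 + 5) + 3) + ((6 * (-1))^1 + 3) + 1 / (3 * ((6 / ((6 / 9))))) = 2420 / 459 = 5.27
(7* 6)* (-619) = -25998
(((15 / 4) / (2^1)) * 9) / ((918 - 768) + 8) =135 / 1264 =0.11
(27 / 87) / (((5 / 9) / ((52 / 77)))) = 4212 / 11165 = 0.38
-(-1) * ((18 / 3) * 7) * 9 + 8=386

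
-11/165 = -1/15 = -0.07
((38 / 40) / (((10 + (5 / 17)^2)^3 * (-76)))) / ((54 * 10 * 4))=-24137569 / 4280154199200000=-0.00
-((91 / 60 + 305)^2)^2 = -114398775942512161 / 12960000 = -8827066044.95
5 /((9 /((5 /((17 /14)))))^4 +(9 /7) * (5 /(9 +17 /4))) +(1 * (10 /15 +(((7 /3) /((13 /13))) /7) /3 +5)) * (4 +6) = 573358368680 /9886802631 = 57.99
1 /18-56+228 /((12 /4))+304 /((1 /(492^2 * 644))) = 853025790313 /18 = 47390321684.06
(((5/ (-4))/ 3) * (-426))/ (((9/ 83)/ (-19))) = -559835/ 18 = -31101.94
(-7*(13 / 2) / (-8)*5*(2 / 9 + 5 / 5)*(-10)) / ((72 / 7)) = -175175 / 5184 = -33.79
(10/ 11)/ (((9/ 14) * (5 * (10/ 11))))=0.31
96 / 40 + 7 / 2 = 5.90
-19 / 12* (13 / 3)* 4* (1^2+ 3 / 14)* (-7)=4199 / 18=233.28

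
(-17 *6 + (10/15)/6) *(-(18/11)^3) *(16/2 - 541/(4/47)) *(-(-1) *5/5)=-3772528830/1331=-2834356.75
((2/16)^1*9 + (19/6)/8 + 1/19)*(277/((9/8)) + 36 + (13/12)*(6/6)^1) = 14635565/32832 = 445.77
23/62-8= -473/62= -7.63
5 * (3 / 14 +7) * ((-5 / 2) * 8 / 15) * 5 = -5050 / 21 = -240.48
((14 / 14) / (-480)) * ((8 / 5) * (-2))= 1 / 150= 0.01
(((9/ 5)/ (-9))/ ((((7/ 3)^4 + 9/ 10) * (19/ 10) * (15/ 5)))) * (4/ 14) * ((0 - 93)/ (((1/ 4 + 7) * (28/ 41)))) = 4118040/ 667928261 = 0.01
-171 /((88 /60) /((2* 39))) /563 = -100035 /6193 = -16.15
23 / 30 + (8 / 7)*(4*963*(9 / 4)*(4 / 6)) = 1386881 / 210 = 6604.20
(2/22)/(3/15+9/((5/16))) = 1/319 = 0.00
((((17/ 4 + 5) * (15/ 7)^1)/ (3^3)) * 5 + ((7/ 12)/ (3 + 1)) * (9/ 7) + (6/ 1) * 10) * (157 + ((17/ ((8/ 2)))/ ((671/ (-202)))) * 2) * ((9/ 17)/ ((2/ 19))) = 63370314965/ 1277584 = 49601.68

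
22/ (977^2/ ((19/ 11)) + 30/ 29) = 12122/ 304495321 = 0.00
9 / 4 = 2.25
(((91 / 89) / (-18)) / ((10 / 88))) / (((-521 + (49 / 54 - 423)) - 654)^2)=-648648 / 3309845496805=-0.00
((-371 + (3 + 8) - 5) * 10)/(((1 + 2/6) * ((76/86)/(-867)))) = 204113475/76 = 2685703.62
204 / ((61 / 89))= 297.64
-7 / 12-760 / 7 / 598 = -19211 / 25116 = -0.76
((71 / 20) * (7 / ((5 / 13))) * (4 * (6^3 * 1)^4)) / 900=390671963136 / 625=625075141.02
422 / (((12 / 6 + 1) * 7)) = 422 / 21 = 20.10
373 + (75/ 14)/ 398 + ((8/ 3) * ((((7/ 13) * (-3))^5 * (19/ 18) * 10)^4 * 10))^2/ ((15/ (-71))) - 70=-223736179644381224989207238755990031642805211019671403975321061330009/ 2012543147127009216721519130217547352264937672772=-111170873510848261790.01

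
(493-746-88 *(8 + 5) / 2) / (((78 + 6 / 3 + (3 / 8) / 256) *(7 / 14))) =-3379200 / 163843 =-20.62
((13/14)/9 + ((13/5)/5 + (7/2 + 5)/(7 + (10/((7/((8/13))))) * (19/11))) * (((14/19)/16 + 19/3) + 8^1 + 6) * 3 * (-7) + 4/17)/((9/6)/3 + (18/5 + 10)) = -46.05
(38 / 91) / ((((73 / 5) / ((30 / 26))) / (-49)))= -19950 / 12337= -1.62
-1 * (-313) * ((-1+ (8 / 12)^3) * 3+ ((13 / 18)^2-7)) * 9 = -871079 / 36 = -24196.64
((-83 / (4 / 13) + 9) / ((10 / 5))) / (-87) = 1043 / 696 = 1.50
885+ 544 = 1429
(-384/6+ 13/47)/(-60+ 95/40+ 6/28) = 33544/30221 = 1.11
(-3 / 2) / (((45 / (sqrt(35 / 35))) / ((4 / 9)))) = -0.01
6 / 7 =0.86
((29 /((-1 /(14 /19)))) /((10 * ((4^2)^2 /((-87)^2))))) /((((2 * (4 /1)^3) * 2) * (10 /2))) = -0.05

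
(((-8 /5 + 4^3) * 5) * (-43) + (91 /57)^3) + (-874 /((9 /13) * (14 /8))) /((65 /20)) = -17674318787 /1296351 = -13633.90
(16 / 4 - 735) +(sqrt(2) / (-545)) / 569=-731 - sqrt(2) / 310105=-731.00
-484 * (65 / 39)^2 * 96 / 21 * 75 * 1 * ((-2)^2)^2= -154880000 / 21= -7375238.10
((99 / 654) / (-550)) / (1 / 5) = -3 / 2180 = -0.00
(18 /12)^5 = 243 /32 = 7.59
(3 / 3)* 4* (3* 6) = 72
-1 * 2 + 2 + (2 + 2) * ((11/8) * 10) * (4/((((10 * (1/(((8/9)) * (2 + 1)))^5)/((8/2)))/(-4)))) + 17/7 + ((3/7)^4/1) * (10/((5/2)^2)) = -138462461551/2917215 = -47463.92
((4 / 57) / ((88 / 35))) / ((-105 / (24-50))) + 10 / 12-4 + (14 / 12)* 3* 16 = 198785 / 3762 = 52.84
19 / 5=3.80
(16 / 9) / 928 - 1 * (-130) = 67861 / 522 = 130.00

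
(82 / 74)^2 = 1.23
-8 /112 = -1 /14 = -0.07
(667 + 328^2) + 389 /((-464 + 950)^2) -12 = 25565619233 /236196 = 108239.00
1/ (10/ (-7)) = -7/ 10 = -0.70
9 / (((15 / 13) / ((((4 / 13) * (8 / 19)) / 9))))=32 / 285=0.11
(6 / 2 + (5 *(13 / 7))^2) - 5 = 4127 / 49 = 84.22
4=4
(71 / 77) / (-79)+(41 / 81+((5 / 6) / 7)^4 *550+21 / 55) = 2223618049 / 2253386520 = 0.99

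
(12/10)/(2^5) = 3/80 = 0.04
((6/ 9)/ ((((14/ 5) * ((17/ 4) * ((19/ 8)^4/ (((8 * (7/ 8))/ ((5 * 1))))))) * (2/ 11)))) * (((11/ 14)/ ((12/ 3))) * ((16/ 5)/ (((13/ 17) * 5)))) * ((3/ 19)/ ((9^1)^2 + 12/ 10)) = 1982464/ 463042893495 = 0.00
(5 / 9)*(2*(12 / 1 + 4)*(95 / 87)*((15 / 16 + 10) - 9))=37.61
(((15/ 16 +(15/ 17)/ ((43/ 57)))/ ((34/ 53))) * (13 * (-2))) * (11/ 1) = -186784455/ 198832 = -939.41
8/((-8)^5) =-1/4096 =-0.00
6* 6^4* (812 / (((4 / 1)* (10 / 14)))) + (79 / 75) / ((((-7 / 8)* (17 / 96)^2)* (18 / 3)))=111767351456 / 50575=2209932.80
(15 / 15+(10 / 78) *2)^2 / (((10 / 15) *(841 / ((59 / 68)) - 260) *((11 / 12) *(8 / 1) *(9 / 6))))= 141659 / 466772592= 0.00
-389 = -389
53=53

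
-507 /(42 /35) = -845 /2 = -422.50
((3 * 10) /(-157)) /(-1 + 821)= -3 /12874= -0.00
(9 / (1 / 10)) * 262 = 23580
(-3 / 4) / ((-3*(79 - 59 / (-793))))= 793 / 250824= 0.00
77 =77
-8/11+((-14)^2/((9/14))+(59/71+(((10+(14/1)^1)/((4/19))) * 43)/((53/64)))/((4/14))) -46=15630875303/745074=20978.96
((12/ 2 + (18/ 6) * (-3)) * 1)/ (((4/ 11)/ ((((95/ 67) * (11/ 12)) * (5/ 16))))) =-57475/ 17152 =-3.35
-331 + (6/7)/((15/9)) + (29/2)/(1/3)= -20089/70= -286.99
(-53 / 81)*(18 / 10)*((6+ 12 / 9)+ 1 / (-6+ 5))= -1007 / 135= -7.46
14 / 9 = 1.56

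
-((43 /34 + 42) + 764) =-27447 /34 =-807.26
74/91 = 0.81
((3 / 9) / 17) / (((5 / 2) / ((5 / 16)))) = 1 / 408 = 0.00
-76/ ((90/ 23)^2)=-10051/ 2025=-4.96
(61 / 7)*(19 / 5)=1159 / 35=33.11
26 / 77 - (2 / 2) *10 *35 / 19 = -26456 / 1463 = -18.08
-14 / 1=-14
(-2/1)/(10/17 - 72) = 0.03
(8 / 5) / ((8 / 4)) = 4 / 5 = 0.80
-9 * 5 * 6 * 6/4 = -405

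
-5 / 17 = -0.29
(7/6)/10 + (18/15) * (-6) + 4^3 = 683/12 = 56.92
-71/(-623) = 71/623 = 0.11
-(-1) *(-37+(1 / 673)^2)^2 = 280843032090384 / 205144679041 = 1369.00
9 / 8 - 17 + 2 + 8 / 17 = -1823 / 136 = -13.40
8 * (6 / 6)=8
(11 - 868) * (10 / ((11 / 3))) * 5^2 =-58431.82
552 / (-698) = -276 / 349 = -0.79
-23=-23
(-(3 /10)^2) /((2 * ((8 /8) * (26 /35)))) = -63 /1040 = -0.06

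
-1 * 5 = -5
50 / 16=25 / 8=3.12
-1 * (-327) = 327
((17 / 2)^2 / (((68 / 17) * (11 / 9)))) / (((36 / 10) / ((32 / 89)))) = 1445 / 979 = 1.48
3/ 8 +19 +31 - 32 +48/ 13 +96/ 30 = 13139/ 520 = 25.27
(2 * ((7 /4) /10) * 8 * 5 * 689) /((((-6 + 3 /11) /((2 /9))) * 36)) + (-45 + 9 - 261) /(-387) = -301840 /31347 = -9.63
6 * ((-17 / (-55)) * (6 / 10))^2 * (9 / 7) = 140454 / 529375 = 0.27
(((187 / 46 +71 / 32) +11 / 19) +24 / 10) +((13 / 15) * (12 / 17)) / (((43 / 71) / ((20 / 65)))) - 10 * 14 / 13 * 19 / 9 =-78705328391 / 5980047840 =-13.16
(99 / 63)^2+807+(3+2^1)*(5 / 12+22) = 541873 / 588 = 921.55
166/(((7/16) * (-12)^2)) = 166/63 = 2.63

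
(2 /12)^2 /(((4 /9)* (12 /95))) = 0.49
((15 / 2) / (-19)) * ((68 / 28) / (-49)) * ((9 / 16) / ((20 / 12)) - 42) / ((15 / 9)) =-509949 / 1042720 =-0.49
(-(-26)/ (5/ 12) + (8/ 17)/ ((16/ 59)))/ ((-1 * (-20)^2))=-10903/ 68000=-0.16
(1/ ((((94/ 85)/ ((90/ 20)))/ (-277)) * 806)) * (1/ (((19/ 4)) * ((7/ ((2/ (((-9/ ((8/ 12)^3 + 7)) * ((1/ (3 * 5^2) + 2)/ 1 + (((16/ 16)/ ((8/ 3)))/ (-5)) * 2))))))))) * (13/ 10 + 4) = 2458333450/ 12673858743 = 0.19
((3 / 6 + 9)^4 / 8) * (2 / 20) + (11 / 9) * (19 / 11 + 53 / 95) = 104.61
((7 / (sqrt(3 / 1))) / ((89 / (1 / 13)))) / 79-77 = -77.00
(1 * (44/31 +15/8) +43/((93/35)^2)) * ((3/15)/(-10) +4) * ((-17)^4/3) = 10792521563897/10378800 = 1039862.18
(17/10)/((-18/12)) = -1.13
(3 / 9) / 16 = 1 / 48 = 0.02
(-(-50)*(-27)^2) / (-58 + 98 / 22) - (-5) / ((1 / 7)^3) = 609185 / 589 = 1034.27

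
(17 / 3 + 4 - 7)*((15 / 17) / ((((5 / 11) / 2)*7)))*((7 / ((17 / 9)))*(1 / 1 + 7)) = 12672 / 289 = 43.85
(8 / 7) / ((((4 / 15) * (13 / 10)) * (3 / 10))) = 10.99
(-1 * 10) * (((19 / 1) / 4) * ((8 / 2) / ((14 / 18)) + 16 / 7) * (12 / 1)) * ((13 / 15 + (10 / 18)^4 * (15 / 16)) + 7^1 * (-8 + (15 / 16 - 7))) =2106337948 / 5103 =412764.64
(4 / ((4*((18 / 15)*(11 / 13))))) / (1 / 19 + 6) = 247 / 1518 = 0.16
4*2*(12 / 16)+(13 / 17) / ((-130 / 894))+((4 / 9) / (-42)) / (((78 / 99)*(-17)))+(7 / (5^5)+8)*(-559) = -194596123199 / 43509375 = -4472.51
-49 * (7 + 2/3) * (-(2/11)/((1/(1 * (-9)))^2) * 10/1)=608580/11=55325.45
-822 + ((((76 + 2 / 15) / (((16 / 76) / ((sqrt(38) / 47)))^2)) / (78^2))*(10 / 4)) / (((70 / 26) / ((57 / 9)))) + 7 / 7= -2138799909749 / 2605206240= -820.97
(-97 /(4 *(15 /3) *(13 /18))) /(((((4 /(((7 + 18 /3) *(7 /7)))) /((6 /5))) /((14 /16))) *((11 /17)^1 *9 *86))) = -34629 /756800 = -0.05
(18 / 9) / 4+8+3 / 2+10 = 20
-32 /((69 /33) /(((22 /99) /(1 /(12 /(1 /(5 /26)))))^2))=-140800 /34983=-4.02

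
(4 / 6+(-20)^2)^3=1736654408 / 27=64320533.63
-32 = -32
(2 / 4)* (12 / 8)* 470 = 705 / 2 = 352.50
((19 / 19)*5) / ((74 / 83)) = 5.61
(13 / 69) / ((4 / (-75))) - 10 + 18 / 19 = -21999 / 1748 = -12.59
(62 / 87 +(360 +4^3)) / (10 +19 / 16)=591200 / 15573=37.96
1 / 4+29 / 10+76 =79.15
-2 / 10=-1 / 5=-0.20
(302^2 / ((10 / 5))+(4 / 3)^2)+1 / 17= 6977387 / 153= 45603.84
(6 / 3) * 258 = 516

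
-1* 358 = -358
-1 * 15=-15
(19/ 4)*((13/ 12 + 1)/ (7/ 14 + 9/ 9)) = 475/ 72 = 6.60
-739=-739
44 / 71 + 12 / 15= 504 / 355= 1.42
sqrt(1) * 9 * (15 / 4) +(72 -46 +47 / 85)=20503 / 340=60.30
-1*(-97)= 97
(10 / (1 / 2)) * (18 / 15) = 24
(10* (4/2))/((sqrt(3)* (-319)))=-20* sqrt(3)/957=-0.04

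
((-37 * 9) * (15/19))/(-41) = 4995/779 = 6.41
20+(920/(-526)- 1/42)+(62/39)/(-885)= 2316153901/127084230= 18.23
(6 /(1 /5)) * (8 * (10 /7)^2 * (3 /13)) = 113.03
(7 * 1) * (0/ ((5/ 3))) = 0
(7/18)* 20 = 7.78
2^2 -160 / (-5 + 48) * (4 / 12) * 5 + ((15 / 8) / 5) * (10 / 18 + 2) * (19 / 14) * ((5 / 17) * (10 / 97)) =-8585307 / 3970792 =-2.16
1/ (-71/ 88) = -88/ 71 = -1.24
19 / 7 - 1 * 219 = -1514 / 7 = -216.29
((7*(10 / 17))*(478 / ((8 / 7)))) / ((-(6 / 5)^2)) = -1463875 / 1224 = -1195.98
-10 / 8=-5 / 4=-1.25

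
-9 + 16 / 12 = -23 / 3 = -7.67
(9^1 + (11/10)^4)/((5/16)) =104641/3125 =33.49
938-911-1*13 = 14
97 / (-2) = -97 / 2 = -48.50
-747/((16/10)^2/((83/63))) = -172225/448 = -384.43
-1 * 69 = -69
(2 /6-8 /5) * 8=-152 /15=-10.13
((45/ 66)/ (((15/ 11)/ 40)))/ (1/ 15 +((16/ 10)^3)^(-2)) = 78643200/ 496519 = 158.39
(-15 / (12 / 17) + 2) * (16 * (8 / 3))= -2464 / 3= -821.33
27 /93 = 9 /31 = 0.29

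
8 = 8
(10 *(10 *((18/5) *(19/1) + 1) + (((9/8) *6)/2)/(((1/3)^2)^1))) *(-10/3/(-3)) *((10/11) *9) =724375/11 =65852.27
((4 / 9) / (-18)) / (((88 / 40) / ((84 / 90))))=-0.01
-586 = -586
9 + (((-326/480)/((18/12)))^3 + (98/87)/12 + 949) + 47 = 1359790536337/1353024000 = 1005.00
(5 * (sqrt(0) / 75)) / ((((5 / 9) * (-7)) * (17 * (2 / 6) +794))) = 0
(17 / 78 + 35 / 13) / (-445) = -227 / 34710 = -0.01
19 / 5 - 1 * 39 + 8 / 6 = -33.87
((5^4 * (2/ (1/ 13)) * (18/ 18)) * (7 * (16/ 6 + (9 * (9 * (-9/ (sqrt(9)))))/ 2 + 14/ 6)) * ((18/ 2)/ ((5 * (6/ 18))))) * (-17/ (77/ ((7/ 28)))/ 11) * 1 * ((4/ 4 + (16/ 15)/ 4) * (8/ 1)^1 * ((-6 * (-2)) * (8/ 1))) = 42265454400/ 121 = 349301276.03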